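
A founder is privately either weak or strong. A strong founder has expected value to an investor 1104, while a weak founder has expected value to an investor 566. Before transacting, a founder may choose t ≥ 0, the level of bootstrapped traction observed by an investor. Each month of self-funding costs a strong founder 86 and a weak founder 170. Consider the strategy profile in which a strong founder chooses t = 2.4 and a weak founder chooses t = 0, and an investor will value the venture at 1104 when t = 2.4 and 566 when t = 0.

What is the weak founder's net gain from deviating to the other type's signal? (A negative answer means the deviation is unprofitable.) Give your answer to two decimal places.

130.00

Playing t = 0 the weak founder receives 566.
Deviating to t = 2.4 brings payment 1104 at cost 170 × 2.4 = 408, netting 696.
Gain from deviating: 696 − 566 = 130.00.
The gain is positive, so the weak type's incentive-compatibility constraint is violated — this profile is not a separating equilibrium.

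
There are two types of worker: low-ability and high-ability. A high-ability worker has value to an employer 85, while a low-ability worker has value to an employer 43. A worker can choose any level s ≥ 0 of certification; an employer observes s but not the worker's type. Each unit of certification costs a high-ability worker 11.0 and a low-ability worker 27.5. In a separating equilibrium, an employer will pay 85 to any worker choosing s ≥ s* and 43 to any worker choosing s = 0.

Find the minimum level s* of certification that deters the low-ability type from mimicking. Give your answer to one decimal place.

A low-ability worker choosing s = 0 receives 43.
Imitating at s* instead would pay 85 at cost 27.5·s*, netting 85 − 27.5·s*.
Indifference: 43 = 85 − 27.5·s*, so s* = (85 − 43) / 27.5 ≈ 1.5.
At s* the low-ability type's incentive constraint just binds; the high-ability type strictly prefers s* since its per-unit cost is lower.

1.5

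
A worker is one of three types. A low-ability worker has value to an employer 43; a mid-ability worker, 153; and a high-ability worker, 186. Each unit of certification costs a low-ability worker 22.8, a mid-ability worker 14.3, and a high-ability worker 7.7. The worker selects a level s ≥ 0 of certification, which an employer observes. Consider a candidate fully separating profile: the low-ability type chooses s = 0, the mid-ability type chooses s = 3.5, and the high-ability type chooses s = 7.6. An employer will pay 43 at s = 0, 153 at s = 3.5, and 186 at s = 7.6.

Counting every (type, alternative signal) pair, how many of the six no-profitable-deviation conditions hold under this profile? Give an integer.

Mid-ability (own payoff 153 − 14.3×3.5 = 102.95): to s=0 gives 43 → no gain ✓; to s=7.6 gives 186 − 14.3×7.6 = 77.32 → no gain ✓.
High-ability (own payoff 186 − 7.7×7.6 = 127.48): to s=0 gives 43 → no gain ✓; to s=3.5 gives 153 − 7.7×3.5 = 126.05 → no gain ✓.
Low-ability (own payoff 43): to s=3.5 gives 153 − 22.8×3.5 = 73.2 → profitable ✗; to s=7.6 gives 186 − 22.8×7.6 = 12.72 → no gain ✓.
5 of the 6 constraints hold; not an equilibrium.

5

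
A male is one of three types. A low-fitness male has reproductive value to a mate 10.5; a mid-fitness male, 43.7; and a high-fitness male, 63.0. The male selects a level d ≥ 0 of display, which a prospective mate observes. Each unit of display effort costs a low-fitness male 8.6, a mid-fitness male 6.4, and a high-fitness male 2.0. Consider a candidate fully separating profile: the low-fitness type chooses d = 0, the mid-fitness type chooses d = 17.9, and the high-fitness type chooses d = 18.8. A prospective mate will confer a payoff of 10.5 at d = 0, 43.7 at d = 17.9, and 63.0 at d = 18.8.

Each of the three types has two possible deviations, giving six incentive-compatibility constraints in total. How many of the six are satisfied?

High-fitness (own payoff 63.0 − 2.0×18.8 = 25.4): to d=0 gives 10.5 → no gain ✓; to d=17.9 gives 43.7 − 2.0×17.9 = 7.9 → no gain ✓.
Mid-fitness (own payoff 43.7 − 6.4×17.9 = -70.86): to d=0 gives 10.5 → profitable ✗; to d=18.8 gives 63.0 − 6.4×18.8 = -57.32 → profitable ✗.
Low-fitness (own payoff 10.5): to d=17.9 gives 43.7 − 8.6×17.9 = -110.24 → no gain ✓; to d=18.8 gives 63.0 − 8.6×18.8 = -98.68 → no gain ✓.
4 of the 6 constraints hold; not an equilibrium.

4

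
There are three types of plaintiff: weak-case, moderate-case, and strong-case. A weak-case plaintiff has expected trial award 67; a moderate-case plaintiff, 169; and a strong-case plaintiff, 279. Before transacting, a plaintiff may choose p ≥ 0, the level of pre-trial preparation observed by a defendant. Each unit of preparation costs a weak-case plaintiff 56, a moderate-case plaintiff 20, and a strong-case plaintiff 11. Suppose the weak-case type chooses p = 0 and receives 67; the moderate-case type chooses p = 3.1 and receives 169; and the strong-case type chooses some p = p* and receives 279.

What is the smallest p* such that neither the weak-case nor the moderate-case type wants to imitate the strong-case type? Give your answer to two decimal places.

8.60

Moderate-case type (on-path payoff 169 − 20×3.1 = 107) won't mimic when 107 ≥ 279 − 20·p*, i.e. p* ≥ 8.60.
Weak-case type (on-path payoff 67) won't mimic when 67 ≥ 279 − 56·p*, i.e. p* ≥ 3.79.
Both must hold, so p* = max(3.79, 8.60) = 8.60. The moderate-case type's constraint binds.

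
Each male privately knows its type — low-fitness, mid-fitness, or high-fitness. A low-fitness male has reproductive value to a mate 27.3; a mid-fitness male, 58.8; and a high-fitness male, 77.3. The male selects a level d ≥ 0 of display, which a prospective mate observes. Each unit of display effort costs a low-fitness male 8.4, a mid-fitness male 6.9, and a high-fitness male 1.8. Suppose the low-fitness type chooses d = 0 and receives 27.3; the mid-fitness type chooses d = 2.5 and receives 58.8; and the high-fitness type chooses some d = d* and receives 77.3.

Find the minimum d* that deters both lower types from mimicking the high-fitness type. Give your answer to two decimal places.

Low-fitness type (on-path payoff 27.3) won't mimic when 27.3 ≥ 77.3 − 8.4·d*, i.e. d* ≥ 5.95.
Mid-fitness type (on-path payoff 58.8 − 6.9×2.5 = 41.55) won't mimic when 41.55 ≥ 77.3 − 6.9·d*, i.e. d* ≥ 5.18.
Both must hold, so d* = max(5.95, 5.18) = 5.95. The low-fitness type's constraint binds.

5.95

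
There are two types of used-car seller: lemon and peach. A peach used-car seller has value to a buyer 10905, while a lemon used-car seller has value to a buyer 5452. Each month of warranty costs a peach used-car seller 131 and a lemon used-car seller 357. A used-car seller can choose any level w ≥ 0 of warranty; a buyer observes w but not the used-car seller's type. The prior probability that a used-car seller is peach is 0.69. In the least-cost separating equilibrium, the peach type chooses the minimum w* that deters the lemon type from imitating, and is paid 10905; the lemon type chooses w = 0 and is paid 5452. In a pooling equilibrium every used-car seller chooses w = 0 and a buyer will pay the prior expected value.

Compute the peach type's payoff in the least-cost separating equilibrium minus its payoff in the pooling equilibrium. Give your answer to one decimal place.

-310.5

Least-cost separating signal: w* solves 5452 = 10905 − 357·w*, so w* = (10905 − 5452)/357 ≈ 15.2745.
Peach type's separating payoff: 10905 − 131 × w* = 10905 − 131 × (10905 − 5452)/357 = 10905 − 714343/357 ≈ 8904.039.
Pooling payoff: 0.69 × 10905 + 0.31 × 5452 = 9214.57.
Difference: 8904.039 − 9214.57 = -310.531, i.e. -310.5 to one decimal place.
The peach type would prefer the pooling outcome.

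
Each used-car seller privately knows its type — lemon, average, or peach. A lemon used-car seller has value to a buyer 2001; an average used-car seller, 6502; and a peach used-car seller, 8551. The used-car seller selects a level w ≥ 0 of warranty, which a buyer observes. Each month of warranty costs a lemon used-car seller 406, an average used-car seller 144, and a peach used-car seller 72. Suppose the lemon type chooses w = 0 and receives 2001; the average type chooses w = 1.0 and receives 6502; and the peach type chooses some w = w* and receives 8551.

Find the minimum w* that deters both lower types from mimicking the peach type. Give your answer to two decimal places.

Lemon type (on-path payoff 2001) won't mimic when 2001 ≥ 8551 − 406·w*, i.e. w* ≥ 16.13.
Average type (on-path payoff 6502 − 144×1.0 = 6358) won't mimic when 6358 ≥ 8551 − 144·w*, i.e. w* ≥ 15.23.
Both must hold, so w* = max(16.13, 15.23) = 16.13. The lemon type's constraint binds.

16.13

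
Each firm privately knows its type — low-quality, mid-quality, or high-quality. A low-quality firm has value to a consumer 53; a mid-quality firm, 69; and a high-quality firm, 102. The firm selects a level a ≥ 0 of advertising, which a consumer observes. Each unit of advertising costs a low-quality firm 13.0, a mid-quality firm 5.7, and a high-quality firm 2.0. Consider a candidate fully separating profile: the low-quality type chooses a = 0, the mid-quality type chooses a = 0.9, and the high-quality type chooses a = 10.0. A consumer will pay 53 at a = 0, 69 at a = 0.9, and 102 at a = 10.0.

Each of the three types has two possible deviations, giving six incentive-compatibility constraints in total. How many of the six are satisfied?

5

High-quality (own payoff 102 − 2.0×10.0 = 82): to a=0 gives 53 → no gain ✓; to a=0.9 gives 69 − 2.0×0.9 = 67.2 → no gain ✓.
Low-quality (own payoff 53): to a=0.9 gives 69 − 13.0×0.9 = 57.3 → profitable ✗; to a=10.0 gives 102 − 13.0×10.0 = -28 → no gain ✓.
Mid-quality (own payoff 69 − 5.7×0.9 = 63.87): to a=0 gives 53 → no gain ✓; to a=10.0 gives 102 − 5.7×10.0 = 45 → no gain ✓.
5 of the 6 constraints hold; not an equilibrium.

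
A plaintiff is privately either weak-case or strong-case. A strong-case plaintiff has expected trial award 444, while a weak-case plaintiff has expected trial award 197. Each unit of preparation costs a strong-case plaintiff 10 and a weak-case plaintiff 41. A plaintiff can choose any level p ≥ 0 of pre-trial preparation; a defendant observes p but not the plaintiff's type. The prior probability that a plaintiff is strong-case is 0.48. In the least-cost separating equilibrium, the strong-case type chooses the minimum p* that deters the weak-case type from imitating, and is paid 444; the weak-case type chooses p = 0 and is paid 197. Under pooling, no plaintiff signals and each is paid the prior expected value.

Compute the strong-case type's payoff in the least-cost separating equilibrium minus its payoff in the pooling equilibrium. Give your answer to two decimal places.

68.20

Least-cost separating signal: p* solves 197 = 444 − 41·p*, so p* = (444 − 197)/41 ≈ 6.0244.
Strong-case type's separating payoff: 444 − 10 × p* = 444 − 10 × (444 − 197)/41 = 444 − 2470/41 ≈ 383.7561.
Pooling payoff: 0.48 × 444 + 0.52 × 197 = 315.56.
Difference: 383.7561 − 315.56 = 68.1961, i.e. 68.20 to two decimal places.
The strong-case type prefers to separate.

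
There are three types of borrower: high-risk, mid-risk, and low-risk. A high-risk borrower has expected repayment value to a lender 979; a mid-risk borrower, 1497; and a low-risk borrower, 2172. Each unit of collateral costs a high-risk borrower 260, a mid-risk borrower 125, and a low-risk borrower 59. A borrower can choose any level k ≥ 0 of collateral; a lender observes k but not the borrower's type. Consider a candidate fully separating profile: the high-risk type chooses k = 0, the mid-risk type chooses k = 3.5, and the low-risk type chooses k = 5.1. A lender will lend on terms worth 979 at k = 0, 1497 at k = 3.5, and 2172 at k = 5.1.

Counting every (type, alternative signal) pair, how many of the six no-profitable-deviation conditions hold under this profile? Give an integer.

5

Low-risk (own payoff 2172 − 59×5.1 = 1871.1): to k=0 gives 979 → no gain ✓; to k=3.5 gives 1497 − 59×3.5 = 1290.5 → no gain ✓.
Mid-risk (own payoff 1497 − 125×3.5 = 1059.5): to k=0 gives 979 → no gain ✓; to k=5.1 gives 2172 − 125×5.1 = 1534.5 → profitable ✗.
High-risk (own payoff 979): to k=3.5 gives 1497 − 260×3.5 = 587 → no gain ✓; to k=5.1 gives 2172 − 260×5.1 = 846 → no gain ✓.
5 of the 6 constraints hold; not an equilibrium.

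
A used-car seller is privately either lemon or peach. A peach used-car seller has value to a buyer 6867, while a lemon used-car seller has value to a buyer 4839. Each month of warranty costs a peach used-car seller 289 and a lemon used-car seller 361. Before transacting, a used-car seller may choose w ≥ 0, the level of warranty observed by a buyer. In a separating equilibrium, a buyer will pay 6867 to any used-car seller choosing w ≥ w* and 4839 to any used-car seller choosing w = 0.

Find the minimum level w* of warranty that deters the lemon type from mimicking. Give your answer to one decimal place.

5.6

A lemon used-car seller choosing w = 0 receives 4839.
Imitating at w* instead would pay 6867 at cost 361·w*, netting 6867 − 361·w*.
Indifference: 4839 = 6867 − 361·w*, so w* = (6867 − 4839) / 361 ≈ 5.6.
At w* the lemon type's incentive constraint just binds; the peach type strictly prefers w* since its per-unit cost is lower.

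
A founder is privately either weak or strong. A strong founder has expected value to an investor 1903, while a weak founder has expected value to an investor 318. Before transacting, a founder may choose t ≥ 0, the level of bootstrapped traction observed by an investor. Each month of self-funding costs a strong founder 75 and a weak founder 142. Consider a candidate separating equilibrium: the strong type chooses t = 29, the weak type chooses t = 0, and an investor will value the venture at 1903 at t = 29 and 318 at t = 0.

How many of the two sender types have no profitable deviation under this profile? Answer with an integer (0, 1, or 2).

Strong type: signal → 1903 − 75 × 29 = -272; deviate to 0 → 318. IC fails (-272 < 318).
Weak type: stay at 0 → 318; mimic → 1903 − 142 × 29 = -2215. IC holds (318 ≥ -2215).
1 of 2 constraints hold, so this profile is not an equilibrium.

1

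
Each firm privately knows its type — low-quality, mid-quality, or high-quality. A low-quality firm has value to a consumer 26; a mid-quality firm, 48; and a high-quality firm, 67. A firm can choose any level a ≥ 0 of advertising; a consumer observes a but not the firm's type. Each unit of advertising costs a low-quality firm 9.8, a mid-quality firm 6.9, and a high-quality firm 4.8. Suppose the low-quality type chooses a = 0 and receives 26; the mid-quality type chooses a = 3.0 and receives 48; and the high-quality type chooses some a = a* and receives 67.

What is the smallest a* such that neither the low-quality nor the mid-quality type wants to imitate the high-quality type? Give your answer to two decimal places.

5.75

Mid-quality type (on-path payoff 48 − 6.9×3.0 = 27.3) won't mimic when 27.3 ≥ 67 − 6.9·a*, i.e. a* ≥ 5.75.
Low-quality type (on-path payoff 26) won't mimic when 26 ≥ 67 − 9.8·a*, i.e. a* ≥ 4.18.
Both must hold, so a* = max(4.18, 5.75) = 5.75. The mid-quality type's constraint binds.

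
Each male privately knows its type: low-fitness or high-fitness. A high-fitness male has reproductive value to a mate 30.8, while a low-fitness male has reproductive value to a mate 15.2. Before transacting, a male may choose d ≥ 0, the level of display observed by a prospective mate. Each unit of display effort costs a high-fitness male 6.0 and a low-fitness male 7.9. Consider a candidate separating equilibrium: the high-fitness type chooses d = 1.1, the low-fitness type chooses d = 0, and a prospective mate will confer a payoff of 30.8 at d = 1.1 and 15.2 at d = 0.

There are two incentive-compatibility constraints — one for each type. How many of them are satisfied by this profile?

High-fitness type: signal → 30.8 − 6.0 × 1.1 = 24.2; deviate to 0 → 15.2. IC holds (24.2 ≥ 15.2).
Low-fitness type: stay at 0 → 15.2; mimic → 30.8 − 7.9 × 1.1 = 22.11. IC fails (15.2 < 22.11).
1 of 2 constraints hold, so this profile is not an equilibrium.

1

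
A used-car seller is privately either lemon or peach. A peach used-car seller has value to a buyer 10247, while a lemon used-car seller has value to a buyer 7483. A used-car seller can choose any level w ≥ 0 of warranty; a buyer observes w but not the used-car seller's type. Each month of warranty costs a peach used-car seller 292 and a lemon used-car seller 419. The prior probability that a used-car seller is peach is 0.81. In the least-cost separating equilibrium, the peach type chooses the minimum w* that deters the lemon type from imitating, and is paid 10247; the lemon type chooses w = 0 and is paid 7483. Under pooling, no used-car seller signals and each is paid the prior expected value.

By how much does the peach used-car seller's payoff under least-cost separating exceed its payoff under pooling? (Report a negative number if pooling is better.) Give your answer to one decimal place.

-1401.1

Least-cost separating signal: w* solves 7483 = 10247 − 419·w*, so w* = (10247 − 7483)/419 ≈ 6.5967.
Peach type's separating payoff: 10247 − 292 × w* = 10247 − 292 × (10247 − 7483)/419 = 10247 − 807088/419 ≈ 8320.776.
Pooling payoff: 0.81 × 10247 + 0.19 × 7483 = 9721.84.
Difference: 8320.776 − 9721.84 = -1401.064, i.e. -1401.1 to one decimal place.
The peach type would prefer the pooling outcome.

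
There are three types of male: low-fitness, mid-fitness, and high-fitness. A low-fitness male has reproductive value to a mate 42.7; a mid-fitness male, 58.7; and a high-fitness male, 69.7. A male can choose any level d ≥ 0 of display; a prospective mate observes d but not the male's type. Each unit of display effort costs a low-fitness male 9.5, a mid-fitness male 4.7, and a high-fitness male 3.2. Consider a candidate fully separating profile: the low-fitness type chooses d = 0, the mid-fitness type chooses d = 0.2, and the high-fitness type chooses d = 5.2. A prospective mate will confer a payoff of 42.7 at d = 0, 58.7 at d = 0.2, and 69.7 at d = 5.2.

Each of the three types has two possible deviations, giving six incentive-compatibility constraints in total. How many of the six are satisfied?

4

High-fitness (own payoff 69.7 − 3.2×5.2 = 53.06): to d=0 gives 42.7 → no gain ✓; to d=0.2 gives 58.7 − 3.2×0.2 = 58.06 → profitable ✗.
Mid-fitness (own payoff 58.7 − 4.7×0.2 = 57.76): to d=0 gives 42.7 → no gain ✓; to d=5.2 gives 69.7 − 4.7×5.2 = 45.26 → no gain ✓.
Low-fitness (own payoff 42.7): to d=0.2 gives 58.7 − 9.5×0.2 = 56.8 → profitable ✗; to d=5.2 gives 69.7 − 9.5×5.2 = 20.3 → no gain ✓.
4 of the 6 constraints hold; not an equilibrium.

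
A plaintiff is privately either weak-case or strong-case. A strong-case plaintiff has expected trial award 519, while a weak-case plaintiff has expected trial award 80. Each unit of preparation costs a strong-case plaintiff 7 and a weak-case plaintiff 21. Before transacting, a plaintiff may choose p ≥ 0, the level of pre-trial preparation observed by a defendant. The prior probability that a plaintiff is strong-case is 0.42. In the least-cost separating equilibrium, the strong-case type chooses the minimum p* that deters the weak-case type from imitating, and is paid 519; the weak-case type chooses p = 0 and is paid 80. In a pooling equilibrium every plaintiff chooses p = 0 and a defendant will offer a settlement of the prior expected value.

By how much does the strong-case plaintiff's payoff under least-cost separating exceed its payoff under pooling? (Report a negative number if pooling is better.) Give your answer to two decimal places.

Least-cost separating signal: p* solves 80 = 519 − 21·p*, so p* = (519 − 80)/21 ≈ 20.9048.
Strong-case type's separating payoff: 519 − 7 × p* = 519 − 7 × (519 − 80)/21 = 519 − 3073/21 ≈ 372.6667.
Pooling payoff: 0.42 × 519 + 0.58 × 80 = 264.38.
Difference: 372.6667 − 264.38 = 108.2867, i.e. 108.29 to two decimal places.
The strong-case type prefers to separate.

108.29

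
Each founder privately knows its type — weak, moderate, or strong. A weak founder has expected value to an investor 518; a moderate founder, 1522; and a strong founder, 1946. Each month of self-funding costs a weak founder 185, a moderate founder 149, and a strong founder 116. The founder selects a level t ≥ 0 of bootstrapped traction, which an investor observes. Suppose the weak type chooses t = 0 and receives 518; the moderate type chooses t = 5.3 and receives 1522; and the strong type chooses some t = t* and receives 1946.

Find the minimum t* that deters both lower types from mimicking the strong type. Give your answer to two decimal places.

Moderate type (on-path payoff 1522 − 149×5.3 = 732.3) won't mimic when 732.3 ≥ 1946 − 149·t*, i.e. t* ≥ 8.15.
Weak type (on-path payoff 518) won't mimic when 518 ≥ 1946 − 185·t*, i.e. t* ≥ 7.72.
Both must hold, so t* = max(7.72, 8.15) = 8.15. The moderate type's constraint binds.

8.15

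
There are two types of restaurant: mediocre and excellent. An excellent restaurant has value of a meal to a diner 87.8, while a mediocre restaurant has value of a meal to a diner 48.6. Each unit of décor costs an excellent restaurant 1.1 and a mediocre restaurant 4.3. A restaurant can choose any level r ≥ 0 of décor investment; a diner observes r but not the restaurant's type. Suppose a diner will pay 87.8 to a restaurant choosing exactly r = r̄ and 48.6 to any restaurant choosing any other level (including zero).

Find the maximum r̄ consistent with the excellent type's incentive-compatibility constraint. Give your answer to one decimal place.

35.6

Choosing r̄ yields the excellent type 87.8 − 1.1·r̄; choosing zero yields 48.6.
The excellent type is indifferent at 87.8 − 1.1·r̄ = 48.6, i.e. r̄ = (87.8 − 48.6) / 1.1 ≈ 35.6.
For any r̄ above 35.6 the excellent type would rather pool at zero, so separation collapses.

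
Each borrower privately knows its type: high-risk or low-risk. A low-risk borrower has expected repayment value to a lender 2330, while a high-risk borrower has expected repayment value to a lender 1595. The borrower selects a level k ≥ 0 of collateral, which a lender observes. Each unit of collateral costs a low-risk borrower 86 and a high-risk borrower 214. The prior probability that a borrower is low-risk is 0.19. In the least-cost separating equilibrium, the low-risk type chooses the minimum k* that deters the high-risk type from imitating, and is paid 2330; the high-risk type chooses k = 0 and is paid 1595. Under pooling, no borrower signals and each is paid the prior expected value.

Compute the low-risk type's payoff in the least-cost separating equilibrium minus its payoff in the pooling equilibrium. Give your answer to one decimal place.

300.0

Least-cost separating signal: k* solves 1595 = 2330 − 214·k*, so k* = (2330 − 1595)/214 ≈ 3.4346.
Low-risk type's separating payoff: 2330 − 86 × k* = 2330 − 86 × (2330 − 1595)/214 = 2330 − 63210/214 ≈ 2034.626.
Pooling payoff: 0.19 × 2330 + 0.81 × 1595 = 1734.65.
Difference: 2034.626 − 1734.65 = 299.976, i.e. 300.0 to one decimal place.
The low-risk type prefers to separate.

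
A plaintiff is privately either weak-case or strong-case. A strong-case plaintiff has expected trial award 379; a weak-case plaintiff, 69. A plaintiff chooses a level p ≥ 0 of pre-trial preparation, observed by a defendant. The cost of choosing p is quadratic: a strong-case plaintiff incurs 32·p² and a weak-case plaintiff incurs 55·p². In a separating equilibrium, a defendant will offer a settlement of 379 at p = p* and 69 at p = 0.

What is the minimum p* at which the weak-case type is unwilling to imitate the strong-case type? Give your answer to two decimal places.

2.37

The weak-case type at p = 0 receives 69; imitating at p* yields 379 − 55·p*².
Indifference: 69 = 379 − 55·p*², so p*² = (379 − 69) / 55 ≈ 5.6364.
p* = √5.6364 ≈ 2.37.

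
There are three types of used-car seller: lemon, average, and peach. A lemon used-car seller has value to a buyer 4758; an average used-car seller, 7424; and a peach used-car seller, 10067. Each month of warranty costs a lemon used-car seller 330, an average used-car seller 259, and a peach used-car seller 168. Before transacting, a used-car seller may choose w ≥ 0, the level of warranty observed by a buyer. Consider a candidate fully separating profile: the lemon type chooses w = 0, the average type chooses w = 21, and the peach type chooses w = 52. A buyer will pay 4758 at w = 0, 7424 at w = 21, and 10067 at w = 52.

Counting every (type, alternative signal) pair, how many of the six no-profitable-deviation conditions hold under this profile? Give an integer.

Lemon (own payoff 4758): to w=21 gives 7424 − 330×21 = 494 → no gain ✓; to w=52 gives 10067 − 330×52 = -7093 → no gain ✓.
Average (own payoff 7424 − 259×21 = 1985): to w=0 gives 4758 → profitable ✗; to w=52 gives 10067 − 259×52 = -3401 → no gain ✓.
Peach (own payoff 10067 − 168×52 = 1331): to w=0 gives 4758 → profitable ✗; to w=21 gives 7424 − 168×21 = 3896 → profitable ✗.
3 of the 6 constraints hold; not an equilibrium.

3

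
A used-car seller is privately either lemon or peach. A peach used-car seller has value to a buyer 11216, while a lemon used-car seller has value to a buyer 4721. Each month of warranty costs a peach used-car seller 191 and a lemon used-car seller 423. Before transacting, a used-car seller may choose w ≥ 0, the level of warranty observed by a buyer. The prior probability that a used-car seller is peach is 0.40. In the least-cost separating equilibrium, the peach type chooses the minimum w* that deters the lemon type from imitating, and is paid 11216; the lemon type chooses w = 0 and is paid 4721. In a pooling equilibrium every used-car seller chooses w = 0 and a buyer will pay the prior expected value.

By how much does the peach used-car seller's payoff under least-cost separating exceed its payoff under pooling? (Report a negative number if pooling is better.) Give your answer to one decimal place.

Least-cost separating signal: w* solves 4721 = 11216 − 423·w*, so w* = (11216 − 4721)/423 ≈ 15.3546.
Peach type's separating payoff: 11216 − 191 × w* = 11216 − 191 × (11216 − 4721)/423 = 11216 − 1240545/423 ≈ 8283.270.
Pooling payoff: 0.40 × 11216 + 0.60 × 4721 = 7319.
Difference: 8283.270 − 7319 = 964.27, i.e. 964.3 to one decimal place.
The peach type prefers to separate.

964.3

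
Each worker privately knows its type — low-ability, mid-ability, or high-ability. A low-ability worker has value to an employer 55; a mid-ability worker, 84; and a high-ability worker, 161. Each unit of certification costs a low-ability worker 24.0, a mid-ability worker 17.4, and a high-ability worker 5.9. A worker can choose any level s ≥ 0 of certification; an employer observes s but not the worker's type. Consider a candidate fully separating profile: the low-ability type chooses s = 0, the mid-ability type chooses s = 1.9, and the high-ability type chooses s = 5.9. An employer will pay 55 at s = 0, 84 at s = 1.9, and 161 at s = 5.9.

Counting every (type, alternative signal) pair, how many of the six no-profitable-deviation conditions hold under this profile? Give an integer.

4

Low-ability (own payoff 55): to s=1.9 gives 84 − 24.0×1.9 = 38.4 → no gain ✓; to s=5.9 gives 161 − 24.0×5.9 = 19.4 → no gain ✓.
High-ability (own payoff 161 − 5.9×5.9 = 126.19): to s=0 gives 55 → no gain ✓; to s=1.9 gives 84 − 5.9×1.9 = 72.79 → no gain ✓.
Mid-ability (own payoff 84 − 17.4×1.9 = 50.94): to s=0 gives 55 → profitable ✗; to s=5.9 gives 161 − 17.4×5.9 = 58.34 → profitable ✗.
4 of the 6 constraints hold; not an equilibrium.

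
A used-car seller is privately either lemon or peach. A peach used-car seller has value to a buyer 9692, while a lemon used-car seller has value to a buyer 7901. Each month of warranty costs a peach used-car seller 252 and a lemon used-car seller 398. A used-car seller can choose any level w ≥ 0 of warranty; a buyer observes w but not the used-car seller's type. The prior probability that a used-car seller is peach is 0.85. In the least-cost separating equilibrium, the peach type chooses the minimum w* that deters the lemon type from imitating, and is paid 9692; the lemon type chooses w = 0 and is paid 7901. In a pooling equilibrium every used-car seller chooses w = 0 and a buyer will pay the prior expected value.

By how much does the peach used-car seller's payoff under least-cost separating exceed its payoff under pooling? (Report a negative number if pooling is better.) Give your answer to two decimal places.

-865.35

Least-cost separating signal: w* solves 7901 = 9692 − 398·w*, so w* = (9692 − 7901)/398 = 4.5.
Peach type's separating payoff: 9692 − 252 × w* = 9692 − 252 × (9692 − 7901)/398 = 9692 − 451332/398 = 8558.
Pooling payoff: 0.85 × 9692 + 0.15 × 7901 = 9423.35.
Difference: 8558 − 9423.35 = -865.35.
The peach type would prefer the pooling outcome.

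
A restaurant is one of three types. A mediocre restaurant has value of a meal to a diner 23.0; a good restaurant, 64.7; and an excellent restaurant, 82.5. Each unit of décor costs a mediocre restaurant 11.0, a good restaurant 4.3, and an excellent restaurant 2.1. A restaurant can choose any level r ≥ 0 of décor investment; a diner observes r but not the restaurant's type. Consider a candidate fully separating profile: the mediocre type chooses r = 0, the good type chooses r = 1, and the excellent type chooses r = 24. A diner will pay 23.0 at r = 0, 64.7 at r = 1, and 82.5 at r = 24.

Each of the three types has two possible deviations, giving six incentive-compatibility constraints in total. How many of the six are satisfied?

4

Excellent (own payoff 82.5 − 2.1×24 = 32.1): to r=0 gives 23.0 → no gain ✓; to r=1 gives 64.7 − 2.1×1 = 62.6 → profitable ✗.
Good (own payoff 64.7 − 4.3×1 = 60.4): to r=0 gives 23.0 → no gain ✓; to r=24 gives 82.5 − 4.3×24 = -20.7 → no gain ✓.
Mediocre (own payoff 23.0): to r=1 gives 64.7 − 11.0×1 = 53.7 → profitable ✗; to r=24 gives 82.5 − 11.0×24 = -181.5 → no gain ✓.
4 of the 6 constraints hold; not an equilibrium.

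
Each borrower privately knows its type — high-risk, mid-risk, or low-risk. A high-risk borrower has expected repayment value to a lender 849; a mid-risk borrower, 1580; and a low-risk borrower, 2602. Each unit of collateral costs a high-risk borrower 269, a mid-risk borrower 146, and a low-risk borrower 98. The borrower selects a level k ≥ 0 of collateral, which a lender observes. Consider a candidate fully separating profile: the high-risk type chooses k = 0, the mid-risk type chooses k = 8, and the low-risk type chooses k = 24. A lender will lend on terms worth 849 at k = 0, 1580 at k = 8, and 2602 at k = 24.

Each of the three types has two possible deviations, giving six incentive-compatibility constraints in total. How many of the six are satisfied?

Low-risk (own payoff 2602 − 98×24 = 250): to k=0 gives 849 → profitable ✗; to k=8 gives 1580 − 98×8 = 796 → profitable ✗.
High-risk (own payoff 849): to k=8 gives 1580 − 269×8 = -572 → no gain ✓; to k=24 gives 2602 − 269×24 = -3854 → no gain ✓.
Mid-risk (own payoff 1580 − 146×8 = 412): to k=0 gives 849 → profitable ✗; to k=24 gives 2602 − 146×24 = -902 → no gain ✓.
3 of the 6 constraints hold; not an equilibrium.

3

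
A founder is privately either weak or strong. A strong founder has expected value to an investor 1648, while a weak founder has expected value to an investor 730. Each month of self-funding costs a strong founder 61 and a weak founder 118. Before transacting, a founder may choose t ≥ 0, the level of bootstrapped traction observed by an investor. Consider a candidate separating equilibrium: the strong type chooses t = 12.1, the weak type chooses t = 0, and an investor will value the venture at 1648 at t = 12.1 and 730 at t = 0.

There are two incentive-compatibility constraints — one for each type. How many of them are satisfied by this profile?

2

Weak type: stay at 0 → 730; mimic → 1648 − 118 × 12.1 = 220.2. IC holds (730 ≥ 220.2).
Strong type: signal → 1648 − 61 × 12.1 = 909.9; deviate to 0 → 730. IC holds (909.9 ≥ 730).
2 of 2 constraints hold, so this is a separating equilibrium.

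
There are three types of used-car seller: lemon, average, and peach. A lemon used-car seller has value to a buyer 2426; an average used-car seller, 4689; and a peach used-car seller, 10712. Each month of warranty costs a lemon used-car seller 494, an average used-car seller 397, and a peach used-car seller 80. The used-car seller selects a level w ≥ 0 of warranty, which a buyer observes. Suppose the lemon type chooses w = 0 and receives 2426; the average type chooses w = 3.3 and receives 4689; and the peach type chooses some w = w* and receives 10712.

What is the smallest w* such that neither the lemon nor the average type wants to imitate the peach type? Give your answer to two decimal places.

18.47

Lemon type (on-path payoff 2426) won't mimic when 2426 ≥ 10712 − 494·w*, i.e. w* ≥ 16.77.
Average type (on-path payoff 4689 − 397×3.3 = 3378.9) won't mimic when 3378.9 ≥ 10712 − 397·w*, i.e. w* ≥ 18.47.
Both must hold, so w* = max(16.77, 18.47) = 18.47. The average type's constraint binds.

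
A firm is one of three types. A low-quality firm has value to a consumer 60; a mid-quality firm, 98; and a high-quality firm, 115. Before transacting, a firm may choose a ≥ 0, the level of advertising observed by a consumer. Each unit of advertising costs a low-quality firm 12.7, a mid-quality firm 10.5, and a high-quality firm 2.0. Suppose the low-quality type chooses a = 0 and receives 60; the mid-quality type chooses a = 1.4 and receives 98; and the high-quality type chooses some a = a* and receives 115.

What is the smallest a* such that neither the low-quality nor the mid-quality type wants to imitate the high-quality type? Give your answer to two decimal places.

Low-quality type (on-path payoff 60) won't mimic when 60 ≥ 115 − 12.7·a*, i.e. a* ≥ 4.33.
Mid-quality type (on-path payoff 98 − 10.5×1.4 = 83.3) won't mimic when 83.3 ≥ 115 − 10.5·a*, i.e. a* ≥ 3.02.
Both must hold, so a* = max(4.33, 3.02) = 4.33. The low-quality type's constraint binds.

4.33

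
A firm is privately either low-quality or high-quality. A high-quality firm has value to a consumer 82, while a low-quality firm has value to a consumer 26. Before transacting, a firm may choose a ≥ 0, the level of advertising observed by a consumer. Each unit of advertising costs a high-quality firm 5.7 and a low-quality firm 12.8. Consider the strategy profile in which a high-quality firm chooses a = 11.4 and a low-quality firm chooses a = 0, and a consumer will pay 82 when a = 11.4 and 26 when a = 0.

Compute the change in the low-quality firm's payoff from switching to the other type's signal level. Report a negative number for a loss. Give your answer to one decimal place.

Playing a = 0 the low-quality firm receives 26.
Deviating to a = 11.4 brings payment 82 at cost 12.8 × 11.4 = 145.92, netting -63.92.
Gain from deviating: -63.92 − 26 = -89.92, i.e. -89.9 to one decimal place.
The gain is negative, so the low-quality type's incentive-compatibility constraint is satisfied.

-89.9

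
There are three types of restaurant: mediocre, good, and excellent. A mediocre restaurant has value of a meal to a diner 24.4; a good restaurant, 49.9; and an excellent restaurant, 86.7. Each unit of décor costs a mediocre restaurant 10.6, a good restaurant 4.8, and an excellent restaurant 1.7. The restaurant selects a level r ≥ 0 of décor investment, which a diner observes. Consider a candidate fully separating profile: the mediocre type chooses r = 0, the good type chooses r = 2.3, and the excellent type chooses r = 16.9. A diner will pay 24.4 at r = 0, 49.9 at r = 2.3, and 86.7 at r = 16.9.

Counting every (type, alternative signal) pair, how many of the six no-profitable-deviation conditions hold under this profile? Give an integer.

Excellent (own payoff 86.7 − 1.7×16.9 = 57.97): to r=0 gives 24.4 → no gain ✓; to r=2.3 gives 49.9 − 1.7×2.3 = 45.99 → no gain ✓.
Mediocre (own payoff 24.4): to r=2.3 gives 49.9 − 10.6×2.3 = 25.52 → profitable ✗; to r=16.9 gives 86.7 − 10.6×16.9 = -92.44 → no gain ✓.
Good (own payoff 49.9 − 4.8×2.3 = 38.86): to r=0 gives 24.4 → no gain ✓; to r=16.9 gives 86.7 − 4.8×16.9 = 5.58 → no gain ✓.
5 of the 6 constraints hold; not an equilibrium.

5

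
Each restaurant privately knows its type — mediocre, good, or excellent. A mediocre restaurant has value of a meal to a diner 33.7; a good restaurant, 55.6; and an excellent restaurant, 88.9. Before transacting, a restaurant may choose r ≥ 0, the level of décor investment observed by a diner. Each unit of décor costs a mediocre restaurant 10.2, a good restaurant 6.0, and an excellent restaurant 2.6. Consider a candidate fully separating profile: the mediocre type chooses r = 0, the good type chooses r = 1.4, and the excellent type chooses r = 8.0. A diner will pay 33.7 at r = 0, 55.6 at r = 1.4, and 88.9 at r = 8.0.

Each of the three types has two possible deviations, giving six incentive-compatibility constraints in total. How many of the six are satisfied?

5

Mediocre (own payoff 33.7): to r=1.4 gives 55.6 − 10.2×1.4 = 41.32 → profitable ✗; to r=8.0 gives 88.9 − 10.2×8.0 = 7.3 → no gain ✓.
Excellent (own payoff 88.9 − 2.6×8.0 = 68.1): to r=0 gives 33.7 → no gain ✓; to r=1.4 gives 55.6 − 2.6×1.4 = 51.96 → no gain ✓.
Good (own payoff 55.6 − 6.0×1.4 = 47.2): to r=0 gives 33.7 → no gain ✓; to r=8.0 gives 88.9 − 6.0×8.0 = 40.9 → no gain ✓.
5 of the 6 constraints hold; not an equilibrium.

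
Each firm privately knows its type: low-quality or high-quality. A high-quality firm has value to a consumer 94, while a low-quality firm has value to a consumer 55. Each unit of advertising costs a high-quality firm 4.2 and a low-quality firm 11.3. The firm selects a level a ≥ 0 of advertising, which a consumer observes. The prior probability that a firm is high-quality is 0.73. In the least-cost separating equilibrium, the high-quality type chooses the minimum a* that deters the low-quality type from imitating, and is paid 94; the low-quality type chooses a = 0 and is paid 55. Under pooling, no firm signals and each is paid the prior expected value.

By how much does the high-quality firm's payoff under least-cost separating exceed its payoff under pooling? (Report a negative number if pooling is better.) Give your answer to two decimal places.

Least-cost separating signal: a* solves 55 = 94 − 11.3·a*, so a* = (94 − 55)/11.3 ≈ 3.4513.
High-quality type's separating payoff: 94 − 4.2 × a* = 94 − 4.2 × (94 − 55)/11.3 = 94 − 163.8/11.3 ≈ 79.5044.
Pooling payoff: 0.73 × 94 + 0.27 × 55 = 83.47.
Difference: 79.5044 − 83.47 = -3.9656, i.e. -3.97 to two decimal places.
The high-quality type would prefer the pooling outcome.

-3.97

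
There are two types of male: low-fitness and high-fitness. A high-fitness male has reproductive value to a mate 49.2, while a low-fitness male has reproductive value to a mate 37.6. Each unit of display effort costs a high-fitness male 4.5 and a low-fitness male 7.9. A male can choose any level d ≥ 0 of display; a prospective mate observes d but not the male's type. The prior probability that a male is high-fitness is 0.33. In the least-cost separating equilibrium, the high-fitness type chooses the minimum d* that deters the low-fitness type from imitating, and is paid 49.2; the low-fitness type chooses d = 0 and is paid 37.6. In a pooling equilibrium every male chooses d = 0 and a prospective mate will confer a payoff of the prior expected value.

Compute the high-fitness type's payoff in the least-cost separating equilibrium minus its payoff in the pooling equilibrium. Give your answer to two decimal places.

Least-cost separating signal: d* solves 37.6 = 49.2 − 7.9·d*, so d* = (49.2 − 37.6)/7.9 ≈ 1.4684.
High-fitness type's separating payoff: 49.2 − 4.5 × d* = 49.2 − 4.5 × (49.2 − 37.6)/7.9 = 49.2 − 52.2/7.9 ≈ 42.5924.
Pooling payoff: 0.33 × 49.2 + 0.67 × 37.6 = 41.428.
Difference: 42.5924 − 41.428 = 1.1644, i.e. 1.16 to two decimal places.
The high-fitness type prefers to separate.

1.16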